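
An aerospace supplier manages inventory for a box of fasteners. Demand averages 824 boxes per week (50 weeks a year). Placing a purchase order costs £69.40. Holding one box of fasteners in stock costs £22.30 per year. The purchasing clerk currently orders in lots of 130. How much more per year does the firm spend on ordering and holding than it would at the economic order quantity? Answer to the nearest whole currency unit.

Extra cost ≈ £12,151 per year

Annual demand D = 824 × 50 = 41,200.
EOQ = √(2DS/H) = √(2 × 41,200 × 69.4 / 22.3) ≈ 506.40.
Cost at Q* = (D/Q*)S + (Q*/2)H = √(2DSH) ≈ £11,292.65.
Cost at Q = 130: (41,200/130)×69.4 + (130/2)×22.3 = £21,994.46 + £1,449.50 = £23,443.96.
Excess = £23,443.96 − £11,292.65 = £12,151.31.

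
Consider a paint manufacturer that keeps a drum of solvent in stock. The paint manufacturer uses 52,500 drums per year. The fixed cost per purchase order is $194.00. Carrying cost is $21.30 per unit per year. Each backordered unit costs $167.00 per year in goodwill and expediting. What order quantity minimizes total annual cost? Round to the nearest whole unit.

With planned backorders, Q* = √(2DS/H) · √((H+B)/B).
√(2DS/H) = √(2 × 52,500 × 194 / 21.3) = 977.925.
√((H+B)/B) = √((21.3+167)/167) = 1.0619.
Q* ≈ 1038.419.

Q* ≈ 1,038 drums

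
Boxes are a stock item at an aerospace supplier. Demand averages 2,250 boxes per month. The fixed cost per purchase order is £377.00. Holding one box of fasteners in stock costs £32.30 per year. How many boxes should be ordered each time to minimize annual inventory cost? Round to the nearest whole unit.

Annual demand D = 2,250 × 12 = 27,000.
EOQ = √(2DS / H) = √(2 × 27,000 × 377 / 32.3).
= √(20,358,000 / 32.3) = √630,278.6378 ≈ 793.901.

Q* ≈ 794 boxes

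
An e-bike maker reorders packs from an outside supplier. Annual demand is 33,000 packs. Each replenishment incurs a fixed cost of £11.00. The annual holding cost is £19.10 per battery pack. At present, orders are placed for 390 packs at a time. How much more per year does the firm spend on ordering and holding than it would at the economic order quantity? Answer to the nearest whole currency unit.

EOQ = √(2DS/H) = √(2 × 33,000 × 11 / 19.1) ≈ 194.96.
Cost at Q* = (D/Q*)S + (Q*/2)H = √(2DSH) ≈ £3,723.79.
Cost at Q = 390: (33,000/390)×11 + (390/2)×19.1 = £930.77 + £3,724.50 = £4,655.27.
Excess = £4,655.27 − £3,723.79 = £931.48.

Extra cost ≈ £931 per year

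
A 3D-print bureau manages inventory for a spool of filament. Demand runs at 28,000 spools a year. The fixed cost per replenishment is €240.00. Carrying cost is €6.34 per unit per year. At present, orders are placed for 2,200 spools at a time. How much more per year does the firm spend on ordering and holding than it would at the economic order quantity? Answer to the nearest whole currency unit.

Extra cost ≈ €798 per year

EOQ = √(2DS/H) = √(2 × 28,000 × 240 / 6.34) ≈ 1455.98.
Cost at Q* = (D/Q*)S + (Q*/2)H = √(2DSH) ≈ €9,230.90.
Cost at Q = 2,200: (28,000/2,200)×240 + (2,200/2)×6.34 = €3,054.55 + €6,974.00 = €10,028.55.
Excess = €10,028.55 − €9,230.90 = €797.64.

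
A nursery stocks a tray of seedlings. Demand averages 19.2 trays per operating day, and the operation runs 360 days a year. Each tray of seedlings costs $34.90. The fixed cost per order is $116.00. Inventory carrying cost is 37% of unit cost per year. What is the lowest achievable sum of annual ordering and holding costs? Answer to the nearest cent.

Annual demand D = 19.2 × 360 = 6,912.
Holding cost H = 0.37 × $34.90 = $12.9130 per unit per year.
Q* = √(2DS/H) = √(2 × 6,912 × 116 / 12.913) ≈ 352.40.
At the optimum the two cost components are equal, so total cost = 2·(Q*/2)H = Q*·H.
Minimum total = √(2DSH) = √(2 × 6,912 × 116 × 12.913) ≈ 4550.503.

TC* ≈ $4,550.50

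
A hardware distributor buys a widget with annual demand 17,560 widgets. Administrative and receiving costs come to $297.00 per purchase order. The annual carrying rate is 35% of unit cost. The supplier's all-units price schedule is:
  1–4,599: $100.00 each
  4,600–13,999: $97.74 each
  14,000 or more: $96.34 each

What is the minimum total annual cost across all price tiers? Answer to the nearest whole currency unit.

TC* ≈ $1,775,107

Holding cost per unit per year at price C is H = 0.35·C.
For each price level, check whether its EOQ is feasible; otherwise the best quantity at that price is the breakpoint.
EOQ at $100.00 = 545.9 (feasible in tier 1): TC = 17,560×$100.00 + (17,560/545.9)×297 + (545.9/2)×0.35×$100.00 = $1,775,106.87.
EOQ at $97.74 = 552.2 < 4600, so use break Q=4600: TC = 17,560×$97.74 + (17,560/4600.0)×297 + (4600.0/2)×0.35×$97.74 = $1,796,128.87.
EOQ at $96.34 = 556.2 < 14000, so use break Q=14000: TC = 17,560×$96.34 + (17,560/14000.0)×297 + (14000.0/2)×0.35×$96.34 = $1,928,135.92.
Lowest total cost among the candidates is at Q = 545.9.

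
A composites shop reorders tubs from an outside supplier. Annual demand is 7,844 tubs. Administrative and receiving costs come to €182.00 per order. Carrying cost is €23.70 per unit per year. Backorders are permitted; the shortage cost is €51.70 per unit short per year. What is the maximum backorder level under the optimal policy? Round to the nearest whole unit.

S* ≈ 132 tubs

With planned backorders, Q* = √(2DS/H) · √((H+B)/B).
√(2DS/H) = √(2 × 7,844 × 182 / 23.7) = 347.093.
√((H+B)/B) = √((23.7+51.7)/51.7) = 1.2076.
Q* ≈ 419.166.
S* = Q* · H/(H+B) = 419.166 × 23.7/75.4 ≈ 131.754.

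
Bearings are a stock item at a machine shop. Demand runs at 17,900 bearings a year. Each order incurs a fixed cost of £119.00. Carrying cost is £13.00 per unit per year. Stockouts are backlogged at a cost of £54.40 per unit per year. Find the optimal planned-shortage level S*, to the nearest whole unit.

S* ≈ 123 bearings

With planned backorders, Q* = √(2DS/H) · √((H+B)/B).
√(2DS/H) = √(2 × 17,900 × 119 / 13) = 572.458.
√((H+B)/B) = √((13+54.4)/54.4) = 1.1131.
Q* ≈ 637.197.
S* = Q* · H/(H+B) = 637.197 × 13/67.4 ≈ 122.902.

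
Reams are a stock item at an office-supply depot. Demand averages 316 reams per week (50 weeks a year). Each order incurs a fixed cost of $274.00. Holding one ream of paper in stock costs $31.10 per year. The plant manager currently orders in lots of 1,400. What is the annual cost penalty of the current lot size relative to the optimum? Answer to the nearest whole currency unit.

Annual demand D = 316 × 50 = 15,800.
EOQ = √(2DS/H) = √(2 × 15,800 × 274 / 31.1) ≈ 527.64.
Cost at Q* = (D/Q*)S + (Q*/2)H = √(2DSH) ≈ $16,409.64.
Cost at Q = 1,400: (15,800/1,400)×274 + (1,400/2)×31.1 = $3,092.29 + $21,770.00 = $24,862.29.
Excess = $24,862.29 − $16,409.64 = $8,452.65.

Extra cost ≈ $8,453 per year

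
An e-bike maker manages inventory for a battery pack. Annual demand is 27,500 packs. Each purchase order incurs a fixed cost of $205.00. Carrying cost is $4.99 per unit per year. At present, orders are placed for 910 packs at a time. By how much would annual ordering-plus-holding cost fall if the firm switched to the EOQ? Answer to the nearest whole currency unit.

EOQ = √(2DS/H) = √(2 × 27,500 × 205 / 4.99) ≈ 1503.17.
Cost at Q* = (D/Q*)S + (Q*/2)H = √(2DSH) ≈ $7,500.82.
Cost at Q = 910: (27,500/910)×205 + (910/2)×4.99 = $6,195.05 + $2,270.45 = $8,465.50.
Excess = $8,465.50 − $7,500.82 = $964.69.

Extra cost ≈ $965 per year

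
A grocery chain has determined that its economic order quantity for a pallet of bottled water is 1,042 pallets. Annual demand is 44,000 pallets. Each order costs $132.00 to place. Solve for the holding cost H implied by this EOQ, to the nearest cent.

H ≈ $10.70

Squaring Q* = √(2DS/H) gives Q*² = 2DS/H.
From Q* = √(2DS/H): H = 2DS / Q*² = 2 × 44,000 × 132 / 1,042² = 10.6985.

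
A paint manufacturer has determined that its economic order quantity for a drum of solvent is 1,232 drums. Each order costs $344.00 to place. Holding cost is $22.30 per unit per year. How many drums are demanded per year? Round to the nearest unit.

Squaring Q* = √(2DS/H) gives Q*² = 2DS/H.
From Q* = √(2DS/H): D = Q*²H / (2S) = 1,232² × 22.3 / (2 × 344) = 49196.912.

D ≈ 49,197 drums per year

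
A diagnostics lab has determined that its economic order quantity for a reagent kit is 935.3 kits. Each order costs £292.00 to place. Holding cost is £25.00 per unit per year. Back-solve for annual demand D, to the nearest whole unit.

D ≈ 37,448 kits per year

Squaring Q* = √(2DS/H) gives Q*² = 2DS/H.
From Q* = √(2DS/H): D = Q*²H / (2S) = 935.3² × 25 / (2 × 292) = 37448.035.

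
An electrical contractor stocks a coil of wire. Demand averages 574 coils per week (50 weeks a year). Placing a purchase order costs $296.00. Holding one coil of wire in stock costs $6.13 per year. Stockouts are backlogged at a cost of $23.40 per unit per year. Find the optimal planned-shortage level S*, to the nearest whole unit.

S* ≈ 388 coils

Annual demand D = 574 × 50 = 28,700.
With planned backorders, Q* = √(2DS/H) · √((H+B)/B).
√(2DS/H) = √(2 × 28,700 × 296 / 6.13) = 1664.836.
√((H+B)/B) = √((6.13+23.4)/23.4) = 1.1234.
Q* ≈ 1870.231.
S* = Q* · H/(H+B) = 1870.231 × 6.13/29.53 ≈ 388.233.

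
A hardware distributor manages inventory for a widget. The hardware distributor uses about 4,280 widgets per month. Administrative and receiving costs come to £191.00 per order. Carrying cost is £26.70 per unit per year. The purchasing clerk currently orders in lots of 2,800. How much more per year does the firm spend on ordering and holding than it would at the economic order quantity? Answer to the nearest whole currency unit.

Extra cost ≈ £17,996 per year

Annual demand D = 4,280 × 12 = 51,360.
EOQ = √(2DS/H) = √(2 × 51,360 × 191 / 26.7) ≈ 857.21.
Cost at Q* = (D/Q*)S + (Q*/2)H = √(2DSH) ≈ £22,887.58.
Cost at Q = 2,800: (51,360/2,800)×191 + (2,800/2)×26.7 = £3,503.49 + £37,380.00 = £40,883.49.
Excess = £40,883.49 − £22,887.58 = £17,995.91.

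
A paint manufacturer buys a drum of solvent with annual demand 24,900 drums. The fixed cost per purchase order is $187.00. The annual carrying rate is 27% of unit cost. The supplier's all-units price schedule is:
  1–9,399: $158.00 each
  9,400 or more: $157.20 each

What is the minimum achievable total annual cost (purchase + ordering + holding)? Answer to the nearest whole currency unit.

Holding cost per unit per year at price C is H = 0.27·C.
Candidates are each tier's EOQ (if it falls in that tier) and each price-break quantity.
EOQ at $158.00 = 467.2 (feasible in tier 1): TC = 24,900×$158.00 + (24,900/467.2)×187 + (467.2/2)×0.27×$158.00 = $3,954,131.77.
EOQ at $157.20 = 468.4 < 9400, so use break Q=9400: TC = 24,900×$157.20 + (24,900/9400.0)×187 + (9400.0/2)×0.27×$157.20 = $4,114,262.15.
Lowest total cost among the candidates is at Q = 467.2.

TC* ≈ $3,954,132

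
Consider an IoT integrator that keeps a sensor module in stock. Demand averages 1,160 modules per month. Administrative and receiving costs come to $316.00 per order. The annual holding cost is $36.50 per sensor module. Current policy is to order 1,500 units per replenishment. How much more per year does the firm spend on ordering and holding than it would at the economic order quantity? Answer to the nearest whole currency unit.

Extra cost ≈ $12,388 per year

Annual demand D = 1,160 × 12 = 13,920.
EOQ = √(2DS/H) = √(2 × 13,920 × 316 / 36.5) ≈ 490.94.
Cost at Q* = (D/Q*)S + (Q*/2)H = √(2DSH) ≈ $17,919.45.
Cost at Q = 1,500: (13,920/1,500)×316 + (1,500/2)×36.5 = $2,932.48 + $27,375.00 = $30,307.48.
Excess = $30,307.48 − $17,919.45 = $12,388.03.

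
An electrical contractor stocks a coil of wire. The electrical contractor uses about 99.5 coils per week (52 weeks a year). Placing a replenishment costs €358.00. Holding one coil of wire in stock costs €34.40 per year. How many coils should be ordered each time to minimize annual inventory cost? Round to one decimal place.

Q* ≈ 328.2 coils

Annual demand D = 99.5 × 52 = 5,174.
EOQ = √(2DS / H) = √(2 × 5,174 × 358 / 34.4).
= √(3,704,584 / 34.4) = √107,691.3953 ≈ 328.164.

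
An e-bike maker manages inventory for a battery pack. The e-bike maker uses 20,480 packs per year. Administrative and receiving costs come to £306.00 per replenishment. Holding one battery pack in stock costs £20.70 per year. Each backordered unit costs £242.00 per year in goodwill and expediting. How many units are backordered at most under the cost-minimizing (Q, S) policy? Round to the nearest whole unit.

S* ≈ 64 packs

With planned backorders, Q* = √(2DS/H) · √((H+B)/B).
√(2DS/H) = √(2 × 20,480 × 306 / 20.7) = 778.136.
√((H+B)/B) = √((20.7+242)/242) = 1.0419.
Q* ≈ 810.733.
S* = Q* · H/(H+B) = 810.733 × 20.7/262.7 ≈ 63.883.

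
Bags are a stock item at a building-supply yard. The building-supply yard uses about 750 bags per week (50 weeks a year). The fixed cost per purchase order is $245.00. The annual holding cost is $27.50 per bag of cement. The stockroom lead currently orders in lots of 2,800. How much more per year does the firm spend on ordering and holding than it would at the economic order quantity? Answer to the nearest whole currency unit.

Annual demand D = 750 × 50 = 37,500.
EOQ = √(2DS/H) = √(2 × 37,500 × 245 / 27.5) ≈ 817.42.
Cost at Q* = (D/Q*)S + (Q*/2)H = √(2DSH) ≈ $22,479.16.
Cost at Q = 2,800: (37,500/2,800)×245 + (2,800/2)×27.5 = $3,281.25 + $38,500.00 = $41,781.25.
Excess = $41,781.25 − $22,479.16 = $19,302.09.

Extra cost ≈ $19,302 per year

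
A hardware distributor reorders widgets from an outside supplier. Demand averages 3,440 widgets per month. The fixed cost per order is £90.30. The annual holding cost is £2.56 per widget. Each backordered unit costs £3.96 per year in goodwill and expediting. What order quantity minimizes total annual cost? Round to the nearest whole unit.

Q* ≈ 2,190 widgets

Annual demand D = 3,440 × 12 = 41,280.
With planned backorders, Q* = √(2DS/H) · √((H+B)/B).
√(2DS/H) = √(2 × 41,280 × 90.3 / 2.56) = 1706.510.
√((H+B)/B) = √((2.56+3.96)/3.96) = 1.2831.
Q* ≈ 2189.702.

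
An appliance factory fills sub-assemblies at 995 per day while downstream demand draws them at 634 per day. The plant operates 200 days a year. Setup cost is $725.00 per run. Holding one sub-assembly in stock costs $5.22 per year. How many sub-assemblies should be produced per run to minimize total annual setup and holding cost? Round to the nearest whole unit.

Annual demand D = 634 × 200 = 126,800.
Production build-up factor (1 − d/p) = 1 − 634/995 = 0.3628.
Q* = √(2DS / (H(1 − d/p))) = √(2 × 126,800 × 725 / (5.22 × 0.3628)).
= √(183,860,000 / 1.8939) ≈ 9852.951.

Q* ≈ 9,853 sub-assemblies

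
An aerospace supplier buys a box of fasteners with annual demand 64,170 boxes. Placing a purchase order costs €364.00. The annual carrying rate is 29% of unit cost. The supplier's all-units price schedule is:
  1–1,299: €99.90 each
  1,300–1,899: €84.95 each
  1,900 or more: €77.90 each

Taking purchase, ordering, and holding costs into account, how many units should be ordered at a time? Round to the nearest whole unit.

Holding cost per unit per year at price C is H = 0.29·C.
For each price level, check whether its EOQ is feasible; otherwise the best quantity at that price is the breakpoint.
EOQ at €99.90 = 1269.8 (feasible in tier 1): TC = 64,170×€99.90 + (64,170/1269.8)×364 + (1269.8/2)×0.29×€99.90 = €6,447,371.62.
EOQ at €84.95 = 1377.1 (feasible in tier 2): TC = 64,170×€84.95 + (64,170/1377.1)×364 + (1377.1/2)×0.29×€84.95 = €5,485,165.92.
EOQ at €77.90 = 1438.0 < 1900, so use break Q=1900: TC = 64,170×€77.90 + (64,170/1900.0)×364 + (1900.0/2)×0.29×€77.90 = €5,032,598.07.
Lowest total cost is €5,032,598.07 at Q = 1900.0.

Q* ≈ 1,900 boxes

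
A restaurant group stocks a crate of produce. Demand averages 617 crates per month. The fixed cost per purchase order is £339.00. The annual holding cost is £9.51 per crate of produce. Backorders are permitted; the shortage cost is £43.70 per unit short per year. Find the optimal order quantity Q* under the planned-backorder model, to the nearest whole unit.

Q* ≈ 802 crates

Annual demand D = 617 × 12 = 7,404.
With planned backorders, Q* = √(2DS/H) · √((H+B)/B).
√(2DS/H) = √(2 × 7,404 × 339 / 9.51) = 726.537.
√((H+B)/B) = √((9.51+43.7)/43.7) = 1.1035.
Q* ≈ 801.703.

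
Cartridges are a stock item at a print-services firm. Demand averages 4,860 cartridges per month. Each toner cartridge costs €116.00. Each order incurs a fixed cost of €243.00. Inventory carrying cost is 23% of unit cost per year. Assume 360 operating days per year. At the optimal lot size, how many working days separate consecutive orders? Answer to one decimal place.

T ≈ 6.4 days

Annual demand D = 4,860 × 12 = 58,320.
Holding cost H = 0.23 × €116.00 = €26.6800 per unit per year.
The optimal lot size = √(2DS/H) = √(2 × 58,320 × 243 / 26.68) ≈ 1030.70.
Cycle time = Q*/D × 360 = 1030.70 / 58,320 × 360 ≈ 6.362 days.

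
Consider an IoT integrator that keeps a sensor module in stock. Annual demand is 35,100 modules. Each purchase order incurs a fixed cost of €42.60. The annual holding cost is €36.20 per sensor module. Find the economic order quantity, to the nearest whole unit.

Q* ≈ 287 modules

EOQ = √(2DS / H) = √(2 × 35,100 × 42.6 / 36.2).
= √(2,990,520 / 36.2) = √82,611.0497 ≈ 287.421.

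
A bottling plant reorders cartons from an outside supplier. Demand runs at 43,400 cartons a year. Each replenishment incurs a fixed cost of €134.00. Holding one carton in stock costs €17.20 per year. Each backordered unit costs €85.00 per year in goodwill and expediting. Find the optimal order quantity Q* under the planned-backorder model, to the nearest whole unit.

Q* ≈ 902 cartons

With planned backorders, Q* = √(2DS/H) · √((H+B)/B).
√(2DS/H) = √(2 × 43,400 × 134 / 17.2) = 822.334.
√((H+B)/B) = √((17.2+85)/85) = 1.0965.
Q* ≈ 901.704.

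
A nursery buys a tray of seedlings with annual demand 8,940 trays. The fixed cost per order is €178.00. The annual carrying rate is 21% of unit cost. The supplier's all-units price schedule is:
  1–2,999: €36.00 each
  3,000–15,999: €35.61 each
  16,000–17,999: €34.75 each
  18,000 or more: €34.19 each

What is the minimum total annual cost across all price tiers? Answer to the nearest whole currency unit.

Holding cost per unit per year at price C is H = 0.21·C.
Candidates are each tier's EOQ (if it falls in that tier) and each price-break quantity.
EOQ at €36.00 = 648.8 (feasible in tier 1): TC = 8,940×€36.00 + (8,940/648.8)×178 + (648.8/2)×0.21×€36.00 = €326,745.18.
EOQ at €35.61 = 652.4 < 3000, so use break Q=3000: TC = 8,940×€35.61 + (8,940/3000.0)×178 + (3000.0/2)×0.21×€35.61 = €330,100.99.
EOQ at €34.75 = 660.4 < 16000, so use break Q=16000: TC = 8,940×€34.75 + (8,940/16000.0)×178 + (16000.0/2)×0.21×€34.75 = €369,144.46.
EOQ at €34.19 = 665.8 < 18000, so use break Q=18000: TC = 8,940×€34.19 + (8,940/18000.0)×178 + (18000.0/2)×0.21×€34.19 = €370,366.11.
Lowest total cost among the candidates is at Q = 648.8.

TC* ≈ €326,745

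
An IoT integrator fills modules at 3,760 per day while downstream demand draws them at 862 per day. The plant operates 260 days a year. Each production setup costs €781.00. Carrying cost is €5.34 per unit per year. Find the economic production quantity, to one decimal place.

Annual demand D = 862 × 260 = 224,120.
Production build-up factor (1 − d/p) = 1 − 862/3,760 = 0.7707.
Q* = √(2DS / (H(1 − d/p))) = √(2 × 224,120 × 781 / (5.34 × 0.7707)).
= √(350,075,440 / 4.1158) ≈ 9222.633.

Q* ≈ 9,222.6 modules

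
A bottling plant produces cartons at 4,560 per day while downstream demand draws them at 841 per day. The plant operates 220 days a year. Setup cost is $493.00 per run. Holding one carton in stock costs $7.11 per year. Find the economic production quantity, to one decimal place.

Q* ≈ 5,609.0 cartons

Annual demand D = 841 × 220 = 185,020.
Production build-up factor (1 − d/p) = 1 − 841/4,560 = 0.8156.
Q* = √(2DS / (H(1 − d/p))) = √(2 × 185,020 × 493 / (7.11 × 0.8156)).
= √(182,429,720 / 5.7987) ≈ 5608.960.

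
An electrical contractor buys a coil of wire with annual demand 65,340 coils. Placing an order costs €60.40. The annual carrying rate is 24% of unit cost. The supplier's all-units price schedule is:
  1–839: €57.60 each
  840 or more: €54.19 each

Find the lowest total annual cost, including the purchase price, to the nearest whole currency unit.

Holding cost per unit per year at price C is H = 0.24·C.
Candidates are each tier's EOQ (if it falls in that tier) and each price-break quantity.
EOQ at €57.60 = 755.6 (feasible in tier 1): TC = 65,340×€57.60 + (65,340/755.6)×60.4 + (755.6/2)×0.24×€57.60 = €3,774,029.76.
EOQ at €54.19 = 779.0 < 840, so use break Q=840: TC = 65,340×€54.19 + (65,340/840.0)×60.4 + (840.0/2)×0.24×€54.19 = €3,550,935.21.
Lowest total cost among the candidates is at Q = 840.0.

TC* ≈ €3,550,935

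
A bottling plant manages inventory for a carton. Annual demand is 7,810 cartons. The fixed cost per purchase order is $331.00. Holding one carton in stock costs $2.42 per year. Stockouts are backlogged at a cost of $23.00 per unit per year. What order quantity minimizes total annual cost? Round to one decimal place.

With planned backorders, Q* = √(2DS/H) · √((H+B)/B).
√(2DS/H) = √(2 × 7,810 × 331 / 2.42) = 1461.662.
√((H+B)/B) = √((2.42+23)/23) = 1.0513.
Q* ≈ 1536.635.

Q* ≈ 1,536.6 cartons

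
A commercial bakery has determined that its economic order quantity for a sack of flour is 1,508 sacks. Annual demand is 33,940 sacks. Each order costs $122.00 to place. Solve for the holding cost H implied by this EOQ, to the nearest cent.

H ≈ $3.64

The basic EOQ model gives Q* = √(2DS/H); rearrange for the unknown.
From Q* = √(2DS/H): H = 2DS / Q*² = 2 × 33,940 × 122 / 1,508² = 3.6417.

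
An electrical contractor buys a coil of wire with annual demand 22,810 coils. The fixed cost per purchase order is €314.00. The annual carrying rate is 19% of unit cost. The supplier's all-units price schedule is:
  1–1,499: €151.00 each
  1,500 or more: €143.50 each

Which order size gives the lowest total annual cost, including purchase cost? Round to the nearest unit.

Holding cost per unit per year at price C is H = 0.19·C.
Evaluate total cost at each tier's feasible EOQ or, if the EOQ is below the tier, at the tier's minimum quantity.
EOQ at €151.00 = 706.6 (feasible in tier 1): TC = 22,810×€151.00 + (22,810/706.6)×314 + (706.6/2)×0.19×€151.00 = €3,464,582.52.
EOQ at €143.50 = 724.8 < 1500, so use break Q=1500: TC = 22,810×€143.50 + (22,810/1500.0)×314 + (1500.0/2)×0.19×€143.50 = €3,298,458.64.
Lowest total cost is €3,298,458.64 at Q = 1500.0.

Q* ≈ 1,500 coils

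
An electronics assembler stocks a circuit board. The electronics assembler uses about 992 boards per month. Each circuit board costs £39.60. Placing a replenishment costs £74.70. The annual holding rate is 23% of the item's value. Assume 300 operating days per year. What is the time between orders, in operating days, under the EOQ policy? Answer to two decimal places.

Annual demand D = 992 × 12 = 11,904.
Holding cost H = 0.23 × £39.60 = £9.1080 per unit per year.
Q* = √(2DS/H) = √(2 × 11,904 × 74.7 / 9.108) ≈ 441.89.
Cycle time = Q*/D × 300 = 441.89 / 11,904 × 300 ≈ 11.136 days.

T ≈ 11.14 days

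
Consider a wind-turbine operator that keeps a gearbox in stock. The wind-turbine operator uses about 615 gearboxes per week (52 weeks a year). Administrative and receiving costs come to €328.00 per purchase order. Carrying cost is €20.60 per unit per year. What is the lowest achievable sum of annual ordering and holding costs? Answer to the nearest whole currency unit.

Annual demand D = 615 × 52 = 31,980.
Q* = √(2DS/H) = √(2 × 31,980 × 328 / 20.6) ≈ 1009.15.
At the optimum the two cost components are equal, so total cost = 2·(Q*/2)H = Q*·H.
Minimum total = √(2DSH) = √(2 × 31,980 × 328 × 20.6) ≈ 20788.577.

TC* ≈ €20,789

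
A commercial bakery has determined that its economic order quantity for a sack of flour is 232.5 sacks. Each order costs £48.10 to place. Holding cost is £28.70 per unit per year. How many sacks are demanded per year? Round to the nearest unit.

D ≈ 16,127 sacks per year

Invert the EOQ relation Q*² = 2DS/H.
From Q* = √(2DS/H): D = Q*²H / (2S) = 232.5² × 28.7 / (2 × 48.1) = 16126.969.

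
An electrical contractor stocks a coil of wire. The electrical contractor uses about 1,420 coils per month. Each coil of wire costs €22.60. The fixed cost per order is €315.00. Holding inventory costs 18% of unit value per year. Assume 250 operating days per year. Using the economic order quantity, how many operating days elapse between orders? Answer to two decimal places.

Annual demand D = 1,420 × 12 = 17,040.
Holding cost H = 0.18 × €22.60 = €4.0680 per unit per year.
EOQ = √(2DS/H) = √(2 × 17,040 × 315 / 4.068) ≈ 1624.48.
Cycle time = Q*/D × 250 = 1624.48 / 17,040 × 250 ≈ 23.833 days.

T ≈ 23.83 days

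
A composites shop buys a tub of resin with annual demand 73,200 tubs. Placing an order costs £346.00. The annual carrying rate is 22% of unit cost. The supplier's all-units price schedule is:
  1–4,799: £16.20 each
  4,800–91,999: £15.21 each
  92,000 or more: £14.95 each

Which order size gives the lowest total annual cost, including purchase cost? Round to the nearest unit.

Q* ≈ 4,800 tubs

Holding cost per unit per year at price C is H = 0.22·C.
Evaluate total cost at each tier's feasible EOQ or, if the EOQ is below the tier, at the tier's minimum quantity.
EOQ at £16.20 = 3770.0 (feasible in tier 1): TC = 73,200×£16.20 + (73,200/3770.0)×346 + (3770.0/2)×0.22×£16.20 = £1,199,276.23.
EOQ at £15.21 = 3890.7 < 4800, so use break Q=4800: TC = 73,200×£15.21 + (73,200/4800.0)×346 + (4800.0/2)×0.22×£15.21 = £1,126,679.38.
EOQ at £14.95 = 3924.4 < 92000, so use break Q=92000: TC = 73,200×£14.95 + (73,200/92000.0)×346 + (92000.0/2)×0.22×£14.95 = £1,245,909.30.
Lowest total cost is £1,126,679.38 at Q = 4800.0.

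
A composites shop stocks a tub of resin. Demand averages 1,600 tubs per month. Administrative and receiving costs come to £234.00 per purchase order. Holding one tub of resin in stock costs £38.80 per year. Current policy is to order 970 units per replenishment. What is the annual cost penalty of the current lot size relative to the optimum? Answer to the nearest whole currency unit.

Annual demand D = 1,600 × 12 = 19,200.
EOQ = √(2DS/H) = √(2 × 19,200 × 234 / 38.8) ≈ 481.24.
Cost at Q* = (D/Q*)S + (Q*/2)H = √(2DSH) ≈ £18,671.94.
Cost at Q = 970: (19,200/970)×234 + (970/2)×38.8 = £4,631.75 + £18,818.00 = £23,449.75.
Excess = £23,449.75 − £18,671.94 = £4,777.81.

Extra cost ≈ £4,778 per year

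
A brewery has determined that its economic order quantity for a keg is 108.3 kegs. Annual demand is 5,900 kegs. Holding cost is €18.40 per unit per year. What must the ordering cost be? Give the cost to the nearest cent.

S ≈ €18.29

Squaring Q* = √(2DS/H) gives Q*² = 2DS/H.
From Q* = √(2DS/H): S = Q*²H / (2D) = 108.3² × 18.4 / (2 × 5,900) = 18.2891.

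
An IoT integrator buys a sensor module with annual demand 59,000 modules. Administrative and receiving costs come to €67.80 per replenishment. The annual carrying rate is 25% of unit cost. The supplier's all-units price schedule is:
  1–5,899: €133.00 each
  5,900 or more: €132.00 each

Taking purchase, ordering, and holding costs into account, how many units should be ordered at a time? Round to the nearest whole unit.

Q* ≈ 491 modules

Holding cost per unit per year at price C is H = 0.25·C.
For each price level, check whether its EOQ is feasible; otherwise the best quantity at that price is the breakpoint.
EOQ at €133.00 = 490.5 (feasible in tier 1): TC = 59,000×€133.00 + (59,000/490.5)×67.8 + (490.5/2)×0.25×€133.00 = €7,863,309.91.
EOQ at €132.00 = 492.4 < 5900, so use break Q=5900: TC = 59,000×€132.00 + (59,000/5900.0)×67.8 + (5900.0/2)×0.25×€132.00 = €7,886,028.00.
Lowest total cost is €7,863,309.91 at Q = 490.5.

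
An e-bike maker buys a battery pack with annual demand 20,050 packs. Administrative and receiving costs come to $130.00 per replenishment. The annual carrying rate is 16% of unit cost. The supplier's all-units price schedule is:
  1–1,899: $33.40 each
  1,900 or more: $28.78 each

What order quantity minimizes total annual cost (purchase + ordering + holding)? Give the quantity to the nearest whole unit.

Holding cost per unit per year at price C is H = 0.16·C.
For each price level, check whether its EOQ is feasible; otherwise the best quantity at that price is the breakpoint.
EOQ at $33.40 = 987.7 (feasible in tier 1): TC = 20,050×$33.40 + (20,050/987.7)×130 + (987.7/2)×0.16×$33.40 = $674,948.09.
EOQ at $28.78 = 1064.0 < 1900, so use break Q=1900: TC = 20,050×$28.78 + (20,050/1900.0)×130 + (1900.0/2)×0.16×$28.78 = $582,785.40.
Lowest total cost is $582,785.40 at Q = 1900.0.

Q* ≈ 1,900 packs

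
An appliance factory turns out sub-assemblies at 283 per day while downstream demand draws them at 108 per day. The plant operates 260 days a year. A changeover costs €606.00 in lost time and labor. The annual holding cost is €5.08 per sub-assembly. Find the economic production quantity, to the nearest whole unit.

Annual demand D = 108 × 260 = 28,080.
Production build-up factor (1 − d/p) = 1 − 108/283 = 0.6184.
Q* = √(2DS / (H(1 − d/p))) = √(2 × 28,080 × 606 / (5.08 × 0.6184)).
= √(34,032,960 / 3.1413) ≈ 3291.487.

Q* ≈ 3,291 sub-assemblies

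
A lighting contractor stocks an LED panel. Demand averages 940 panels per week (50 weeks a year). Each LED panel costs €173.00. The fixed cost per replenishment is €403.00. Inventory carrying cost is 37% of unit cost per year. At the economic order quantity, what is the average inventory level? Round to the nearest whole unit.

Annual demand D = 940 × 50 = 47,000.
Holding cost H = 0.37 × €173.00 = €64.0100 per unit per year.
The optimal lot size = √(2DS/H) = √(2 × 47,000 × 403 / 64.01) ≈ 769.29.
Average inventory = Q*/2 ≈ 769.29 / 2 = 384.647.

Average inventory ≈ 385 panels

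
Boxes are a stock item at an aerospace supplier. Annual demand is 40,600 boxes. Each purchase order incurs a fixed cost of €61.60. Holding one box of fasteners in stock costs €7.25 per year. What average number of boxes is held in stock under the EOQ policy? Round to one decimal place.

Average inventory ≈ 415.3 boxes

Q* = √(2DS/H) = √(2 × 40,600 × 61.6 / 7.25) ≈ 830.61.
Average inventory = Q*/2 ≈ 830.61 / 2 = 415.307.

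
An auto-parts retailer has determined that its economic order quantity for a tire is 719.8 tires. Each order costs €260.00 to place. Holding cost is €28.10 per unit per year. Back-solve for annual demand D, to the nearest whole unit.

Squaring Q* = √(2DS/H) gives Q*² = 2DS/H.
From Q* = √(2DS/H): D = Q*²H / (2S) = 719.8² × 28.1 / (2 × 260) = 27997.978.

D ≈ 27,998 tires per year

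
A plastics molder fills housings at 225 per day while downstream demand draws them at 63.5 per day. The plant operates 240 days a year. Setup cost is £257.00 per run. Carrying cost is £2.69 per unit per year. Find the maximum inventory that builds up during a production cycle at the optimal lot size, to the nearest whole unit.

Annual demand D = 63.5 × 240 = 15,240.
Production build-up factor (1 − d/p) = 1 − 63.5/225 = 0.7178.
Q* = √(2DS / (H(1 − d/p))) = √(2 × 15,240 × 257 / (2.69 × 0.7178)).
= √(7,833,360 / 1.9308) ≈ 2014.201.
Maximum inventory = Q*(1 − d/p) = 2014.201 × 0.7178 ≈ 1445.749.

I_max ≈ 1,446 housings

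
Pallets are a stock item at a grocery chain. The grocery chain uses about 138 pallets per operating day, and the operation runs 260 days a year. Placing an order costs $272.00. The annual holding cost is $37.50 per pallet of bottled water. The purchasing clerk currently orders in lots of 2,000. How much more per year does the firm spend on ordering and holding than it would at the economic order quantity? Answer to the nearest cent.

Annual demand D = 138 × 260 = 35,880.
EOQ = √(2DS/H) = √(2 × 35,880 × 272 / 37.5) ≈ 721.46.
Cost at Q* = (D/Q*)S + (Q*/2)H = √(2DSH) ≈ $27,054.61.
Cost at Q = 2,000: (35,880/2,000)×272 + (2,000/2)×37.5 = $4,879.68 + $37,500.00 = $42,379.68.
Excess = $42,379.68 − $27,054.61 = $15,325.07.

Extra cost ≈ $15,325.07 per year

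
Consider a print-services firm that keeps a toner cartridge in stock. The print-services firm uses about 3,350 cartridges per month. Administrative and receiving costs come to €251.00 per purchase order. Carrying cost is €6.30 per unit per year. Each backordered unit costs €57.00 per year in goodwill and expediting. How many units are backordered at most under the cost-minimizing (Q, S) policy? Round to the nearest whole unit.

Annual demand D = 3,350 × 12 = 40,200.
With planned backorders, Q* = √(2DS/H) · √((H+B)/B).
√(2DS/H) = √(2 × 40,200 × 251 / 6.3) = 1789.759.
√((H+B)/B) = √((6.3+57)/57) = 1.0538.
Q* ≈ 1886.075.
S* = Q* · H/(H+B) = 1886.075 × 6.3/63.3 ≈ 187.714.

S* ≈ 188 cartridges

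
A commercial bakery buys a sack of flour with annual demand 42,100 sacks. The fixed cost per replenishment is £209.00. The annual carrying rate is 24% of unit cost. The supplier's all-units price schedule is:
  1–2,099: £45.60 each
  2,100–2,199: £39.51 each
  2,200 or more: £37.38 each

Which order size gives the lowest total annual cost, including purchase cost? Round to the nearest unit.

Q* ≈ 2,200 sacks

Holding cost per unit per year at price C is H = 0.24·C.
For each price level, check whether its EOQ is feasible; otherwise the best quantity at that price is the breakpoint.
EOQ at £45.60 = 1268.1 (feasible in tier 1): TC = 42,100×£45.60 + (42,100/1268.1)×209 + (1268.1/2)×0.24×£45.60 = £1,933,637.69.
EOQ at £39.51 = 1362.3 < 2100, so use break Q=2100: TC = 42,100×£39.51 + (42,100/2100.0)×209 + (2100.0/2)×0.24×£39.51 = £1,677,517.47.
EOQ at £37.38 = 1400.6 < 2200, so use break Q=2200: TC = 42,100×£37.38 + (42,100/2200.0)×209 + (2200.0/2)×0.24×£37.38 = £1,587,565.82.
Lowest total cost is £1,587,565.82 at Q = 2200.0.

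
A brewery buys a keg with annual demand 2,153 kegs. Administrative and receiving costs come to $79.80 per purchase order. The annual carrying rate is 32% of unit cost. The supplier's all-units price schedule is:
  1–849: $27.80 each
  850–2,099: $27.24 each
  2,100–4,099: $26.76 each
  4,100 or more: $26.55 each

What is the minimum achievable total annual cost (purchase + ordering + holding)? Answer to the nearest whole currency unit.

Holding cost per unit per year at price C is H = 0.32·C.
Evaluate total cost at each tier's feasible EOQ or, if the EOQ is below the tier, at the tier's minimum quantity.
EOQ at $27.80 = 196.5 (feasible in tier 1): TC = 2,153×$27.80 + (2,153/196.5)×79.8 + (196.5/2)×0.32×$27.80 = $61,601.78.
EOQ at $27.24 = 198.5 < 850, so use break Q=850: TC = 2,153×$27.24 + (2,153/850.0)×79.8 + (850.0/2)×0.32×$27.24 = $62,554.49.
EOQ at $26.76 = 200.3 < 2100, so use break Q=2100: TC = 2,153×$26.76 + (2,153/2100.0)×79.8 + (2100.0/2)×0.32×$26.76 = $66,687.45.
EOQ at $26.55 = 201.1 < 4100, so use break Q=4100: TC = 2,153×$26.55 + (2,153/4100.0)×79.8 + (4100.0/2)×0.32×$26.55 = $74,620.85.
Lowest total cost among the candidates is at Q = 196.5.

TC* ≈ $61,602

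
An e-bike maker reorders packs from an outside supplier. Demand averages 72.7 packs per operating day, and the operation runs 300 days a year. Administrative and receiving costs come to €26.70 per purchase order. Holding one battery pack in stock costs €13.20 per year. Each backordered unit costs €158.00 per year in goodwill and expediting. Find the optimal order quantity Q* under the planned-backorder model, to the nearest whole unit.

Annual demand D = 72.7 × 300 = 21,810.
With planned backorders, Q* = √(2DS/H) · √((H+B)/B).
√(2DS/H) = √(2 × 21,810 × 26.7 / 13.2) = 297.038.
√((H+B)/B) = √((13.2+158)/158) = 1.0409.
Q* ≈ 309.197.

Q* ≈ 309 packs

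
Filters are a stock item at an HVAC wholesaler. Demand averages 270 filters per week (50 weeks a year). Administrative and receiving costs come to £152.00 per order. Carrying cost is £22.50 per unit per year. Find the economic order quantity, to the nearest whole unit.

Annual demand D = 270 × 50 = 13,500.
EOQ = √(2DS / H) = √(2 × 13,500 × 152 / 22.5).
= √(4,104,000 / 22.5) = √182,400 ≈ 427.083.

Q* ≈ 427 filters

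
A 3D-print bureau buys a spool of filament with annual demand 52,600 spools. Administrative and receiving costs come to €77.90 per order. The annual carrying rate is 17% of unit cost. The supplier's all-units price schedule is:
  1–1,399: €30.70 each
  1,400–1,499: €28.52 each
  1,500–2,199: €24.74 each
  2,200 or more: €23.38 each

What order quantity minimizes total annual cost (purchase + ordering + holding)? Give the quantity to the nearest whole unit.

Holding cost per unit per year at price C is H = 0.17·C.
Candidates are each tier's EOQ (if it falls in that tier) and each price-break quantity.
EOQ at €30.70 = 1253.1 (feasible in tier 1): TC = 52,600×€30.70 + (52,600/1253.1)×77.9 + (1253.1/2)×0.17×€30.70 = €1,621,359.89.
EOQ at €28.52 = 1300.1 < 1400, so use break Q=1400: TC = 52,600×€28.52 + (52,600/1400.0)×77.9 + (1400.0/2)×0.17×€28.52 = €1,506,472.69.
EOQ at €24.74 = 1395.9 < 1500, so use break Q=1500: TC = 52,600×€24.74 + (52,600/1500.0)×77.9 + (1500.0/2)×0.17×€24.74 = €1,307,210.04.
EOQ at €23.38 = 1435.9 < 2200, so use break Q=2200: TC = 52,600×€23.38 + (52,600/2200.0)×77.9 + (2200.0/2)×0.17×€23.38 = €1,236,022.58.
Lowest total cost is €1,236,022.58 at Q = 2200.0.

Q* ≈ 2,200 spools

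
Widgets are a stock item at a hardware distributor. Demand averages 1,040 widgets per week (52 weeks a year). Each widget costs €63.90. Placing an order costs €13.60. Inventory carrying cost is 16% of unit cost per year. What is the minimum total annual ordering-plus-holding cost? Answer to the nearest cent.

Annual demand D = 1,040 × 52 = 54,080.
Holding cost H = 0.16 × €63.90 = €10.2240 per unit per year.
EOQ = √(2DS/H) = √(2 × 54,080 × 13.6 / 10.224) ≈ 379.31.
At the optimum the two cost components are equal, so total cost = 2·(Q*/2)H = Q*·H.
Minimum total = √(2DSH) = √(2 × 54,080 × 13.6 × 10.224) ≈ 3878.048.

TC* ≈ €3,878.05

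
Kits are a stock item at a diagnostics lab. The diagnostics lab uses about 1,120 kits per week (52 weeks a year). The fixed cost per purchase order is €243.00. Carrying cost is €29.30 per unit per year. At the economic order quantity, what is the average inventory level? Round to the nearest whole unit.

Annual demand D = 1,120 × 52 = 58,240.
EOQ = √(2DS/H) = √(2 × 58,240 × 243 / 29.3) ≈ 982.87.
Average inventory = Q*/2 ≈ 982.87 / 2 = 491.434.

Average inventory ≈ 491 kits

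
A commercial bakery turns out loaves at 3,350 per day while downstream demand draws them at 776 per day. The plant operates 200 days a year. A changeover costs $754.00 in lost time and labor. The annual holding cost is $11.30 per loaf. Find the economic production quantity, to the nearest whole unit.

Q* ≈ 5,192 loaves

Annual demand D = 776 × 200 = 155,200.
Production build-up factor (1 − d/p) = 1 − 776/3,350 = 0.7684.
Q* = √(2DS / (H(1 − d/p))) = √(2 × 155,200 × 754 / (11.3 × 0.7684)).
= √(234,041,600 / 8.6824) ≈ 5191.889.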